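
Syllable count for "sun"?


Word: "sun"
Syllable breakdown: sun
Counting: 1 part
= 1 syllable


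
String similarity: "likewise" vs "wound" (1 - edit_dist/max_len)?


Word 1: "likewise" (length 8)
Word 2: "wound" (length 5)
One optimal edit sequence:
  1. delete 'l'  (+1)
  2. delete 'i'  (+1)
  3. delete 'k'  (+1)
  4. substitute 'e' -> 'w'  (+1)
  5. substitute 'w' -> 'o'  (+1)
  6. substitute 'i' -> 'u'  (+1)
  7. substitute 's' -> 'n'  (+1)
  8. substitute 'e' -> 'd'  (+1)
Edit distance = 8
Max length = max(8, 5) = 8
Similarity = 1 - 8/8
= 0.0000


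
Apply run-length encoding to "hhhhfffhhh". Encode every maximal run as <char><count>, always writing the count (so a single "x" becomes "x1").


String: "hhhhfffhhh"
Scanning for consecutive runs:
  'h' x 4
  'f' x 3
  'h' x 3
RLE = "h4f3h3"


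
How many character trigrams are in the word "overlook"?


Word: "overlook" (length 8)
Number of 3-grams = length - 3 + 1 = 8 - 3 + 1
= 6


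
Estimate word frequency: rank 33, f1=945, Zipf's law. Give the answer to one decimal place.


Zipf's law: f(r) = f(1) / r
f(1) = 945
f(33) = 945 / 33
= 28.6 occurrences


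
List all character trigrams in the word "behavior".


Word: "behavior" (length 8)
Number of trigrams = 8 - 3 + 1 = 6
  Position 0: "beh"
  Position 1: "eha"
  Position 2: "hav"
  Position 3: "avi"
  Position 4: "vio"
  Position 5: "ior"
Trigrams = "beh", "eha", "hav", "avi", "vio", "ior"


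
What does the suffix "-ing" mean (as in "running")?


Suffix: -ing
Example: running (run + -ing, with a spelling change)
Meaning = present participle


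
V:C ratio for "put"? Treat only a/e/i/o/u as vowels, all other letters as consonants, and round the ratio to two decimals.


Word: "put"
Vowels (a,e,i,o,u): 1
Consonants: 2
Ratio = 1/2
= 0.50


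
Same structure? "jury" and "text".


Pattern of "jury": [0, 1, 2, 3]
Pattern of "text": [0, 1, 2, 0]
Patterns do not match
Same pattern = No


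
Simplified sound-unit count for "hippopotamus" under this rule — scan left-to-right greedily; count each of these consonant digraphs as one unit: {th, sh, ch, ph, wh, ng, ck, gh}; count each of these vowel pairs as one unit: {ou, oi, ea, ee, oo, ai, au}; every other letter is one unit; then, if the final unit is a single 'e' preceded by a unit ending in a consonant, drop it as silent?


Word: "hippopotamus" (12 letters)
Left-to-right scan:
  [1] 'h' (letter)
  [2] 'i' (letter)
  [3] 'p' (letter)
  [4] 'p' (letter)
  [5] 'o' (letter)
  [6] 'p' (letter)
  [7] 'o' (letter)
  [8] 't' (letter)
  [9] 'a' (letter)
  [10] 'm' (letter)
  [11] 'u' (letter)
  [12] 's' (letter)
Units from scan: 12
Sound units = 12 units


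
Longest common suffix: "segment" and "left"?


Word 1: "segment"
Word 2: "left"
Comparing from end:
  Pos -1: 't' == 't'
  Pos -2: 'n' != 'f' (stop)
LCS = "t" (length 1)


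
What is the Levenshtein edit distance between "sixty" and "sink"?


Word 1: "sixty" (length 5)
Word 2: "sink" (length 4)
One optimal edit sequence (insert/delete/substitute each cost 1):
  1. keep 's'
  2. keep 'i'
  3. delete 'x'  (+1)
  4. substitute 't' -> 'n'  (+1)
  5. substitute 'y' -> 'k'  (+1)
Total edit operations: 3
Edit distance = 3


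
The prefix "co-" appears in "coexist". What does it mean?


Prefix: co-
Example: coexist (co- + exist)
Meaning = together


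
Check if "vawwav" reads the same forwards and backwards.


Word: "vawwav"
Reversed: "vawwav"
Forward == Backward? vawwav == vawwav
Palindrome = Yes


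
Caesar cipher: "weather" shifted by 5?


Word: "weather"
Shift: 5
Each letter → (letter + shift) mod 26:
  'w' (22) + 5 = 1 → 'b'
  'e' (4) + 5 = 9 → 'j'
  'a' (0) + 5 = 5 → 'f'
  't' (19) + 5 = 24 → 'y'
  'h' (7) + 5 = 12 → 'm'
  'e' (4) + 5 = 9 → 'j'
  'r' (17) + 5 = 22 → 'w'
Result = "bjfymjw"


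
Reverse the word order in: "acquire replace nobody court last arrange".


Original: "acquire replace nobody court last arrange"
Words (1..n): acquire | replace | nobody | court | last | arrange
Reversed (n..1): arrange | last | court | nobody | replace | acquire
Result = "arrange last court nobody replace acquire"


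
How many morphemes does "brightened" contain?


Word: "brightened"
Morphemes: bright / -en / -ed
Each morpheme carries meaning
= 3 morphemes


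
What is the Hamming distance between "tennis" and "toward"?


Comparing character by character (same length = 6):
  Pos 0: 't' vs 't' =
  Pos 1: 'e' vs 'o' !=
  Pos 2: 'n' vs 'w' !=
  Pos 3: 'n' vs 'a' !=
  Pos 4: 'i' vs 'r' !=
  Pos 5: 's' vs 'd' !=
Hamming distance = 5


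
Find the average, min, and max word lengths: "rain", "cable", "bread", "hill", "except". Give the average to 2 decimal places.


Lengths: "rain"=4, "cable"=5, "bread"=5, "hill"=4, "except"=6
Sum = 24, Count = 5
Average = 24/5 = 4.80
= avg=4.80, min=4, max=6


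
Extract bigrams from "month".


Word: "month" (length 5)
Number of bigrams = 5 - 2 + 1 = 4
  Position 0: "mo"
  Position 1: "on"
  Position 2: "nt"
  Position 3: "th"
Bigrams = "mo", "on", "nt", "th"


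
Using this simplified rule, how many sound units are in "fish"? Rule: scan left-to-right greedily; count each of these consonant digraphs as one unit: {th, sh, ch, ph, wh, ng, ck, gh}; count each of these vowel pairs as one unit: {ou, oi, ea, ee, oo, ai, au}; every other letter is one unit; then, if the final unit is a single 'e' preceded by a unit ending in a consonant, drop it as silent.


Word: "fish" (4 letters)
Left-to-right scan:
  (1) 'f' (letter)
  (2) 'i' (letter)
  (3) 'sh' (digraph)
Units from scan: 3
Sound units = 3 units


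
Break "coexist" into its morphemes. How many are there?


Word: "coexist"
Morphemes: co- + exist
Each morpheme carries meaning
= 2 morphemes


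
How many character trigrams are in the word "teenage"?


Word: "teenage" (length 7)
Number of 3-grams = length - 3 + 1 = 7 - 3 + 1
= 5


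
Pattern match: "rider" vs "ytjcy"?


Pattern of "rider": [0, 1, 2, 3, 0]
Pattern of "ytjcy": [0, 1, 2, 3, 0]
Patterns match
Same pattern = Yes


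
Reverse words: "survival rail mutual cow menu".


Original: "survival rail mutual cow menu"
Words (1..n): survival | rail | mutual | cow | menu
Reversed (n..1): menu | cow | mutual | rail | survival
Result = "menu cow mutual rail survival"


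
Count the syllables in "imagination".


Word: "imagination"
Syllable breakdown: i · mag · i · na · tion
Counting: 5 parts
= 5 syllables


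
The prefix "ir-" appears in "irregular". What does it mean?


Prefix: ir-
Example: irregular (ir- + regular)
Meaning = not


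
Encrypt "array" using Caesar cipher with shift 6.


Word: "array"
Shift: 6
Each letter → (letter + shift) mod 26:
  'a' (0) + 6 = 6 → 'g'
  'r' (17) + 6 = 23 → 'x'
  'r' (17) + 6 = 23 → 'x'
  'a' (0) + 6 = 6 → 'g'
  'y' (24) + 6 = 4 → 'e'
Result = "gxxge"


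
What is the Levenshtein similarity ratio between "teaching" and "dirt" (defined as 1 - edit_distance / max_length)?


Word 1: "teaching" (length 8)
Word 2: "dirt" (length 4)
One optimal edit sequence:
  1. delete 't'  (+1)
  2. delete 'e'  (+1)
  3. delete 'a'  (+1)
  4. delete 'c'  (+1)
  5. substitute 'h' -> 'd'  (+1)
  6. keep 'i'
  7. substitute 'n' -> 'r'  (+1)
  8. substitute 'g' -> 't'  (+1)
Edit distance = 7
Max length = max(8, 4) = 8
Similarity = 1 - 7/8
= 0.1250


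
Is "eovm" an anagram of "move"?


Word 1: "move" → sorted: emov
Word 2: "eovm" → sorted: emov
Same letters? emov == emov
Anagram = Yes


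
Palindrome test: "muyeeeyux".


Word: "muyeeeyux"
Reversed: "xuyeeeyum"
Forward == Backward? muyeeeyux != xuyeeeyum
Palindrome = No


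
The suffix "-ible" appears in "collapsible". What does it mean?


Suffix: -ible
Example: collapsible = collapse + -ible, with a spelling change
Meaning = capable of


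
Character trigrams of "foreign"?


Word: "foreign" (length 7)
Number of trigrams = 7 - 3 + 1 = 5
  Position 0: "for"
  Position 1: "ore"
  Position 2: "rei"
  Position 3: "eig"
  Position 4: "ign"
Trigrams = "for", "ore", "rei", "eig", "ign"


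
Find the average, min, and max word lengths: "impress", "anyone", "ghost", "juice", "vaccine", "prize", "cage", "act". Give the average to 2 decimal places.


Lengths: "impress"=7, "anyone"=6, "ghost"=5, "juice"=5, "vaccine"=7, "prize"=5, "cage"=4, "act"=3
Sum = 42, Count = 8
Average = 42/8 = 5.25
= avg=5.25, min=3, max=7


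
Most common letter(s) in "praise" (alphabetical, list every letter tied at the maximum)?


Word: "praise"
Letter counts:
  'a': 1
  'e': 1
  'i': 1
  'p': 1
  'r': 1
  's': 1
Maximum count = 1
Most frequent = 'a', 'e', 'i', 'p', 'r', 's' (1 time each)


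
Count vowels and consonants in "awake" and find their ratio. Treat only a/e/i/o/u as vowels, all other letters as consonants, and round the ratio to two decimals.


Word: "awake"
Vowels (a,e,i,o,u): 3
Consonants: 2
Ratio = 3/2
= 1.50


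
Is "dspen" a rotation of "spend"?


Word: "spend", Candidate: "dspen"
Method: check if candidate is substring of word+word
"spendspend" contains "dspen"? Yes
Is rotation = Yes


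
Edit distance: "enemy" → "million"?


Word 1: "enemy" (length 5)
Word 2: "million" (length 7)
One optimal edit sequence (insert/delete/substitute each cost 1):
  1. insert 'm'  (+1)
  2. insert 'i'  (+1)
  3. substitute 'e' -> 'l'  (+1)
  4. substitute 'n' -> 'l'  (+1)
  5. substitute 'e' -> 'i'  (+1)
  6. substitute 'm' -> 'o'  (+1)
  7. substitute 'y' -> 'n'  (+1)
Total edit operations: 7
Edit distance = 7


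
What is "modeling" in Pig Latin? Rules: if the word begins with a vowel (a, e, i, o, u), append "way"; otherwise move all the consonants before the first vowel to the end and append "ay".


Word: "modeling"
Starts with consonant(s) → move to end, add 'ay'
Consonant cluster: "m"
Pig Latin = "odelingmay"


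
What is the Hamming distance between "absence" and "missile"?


Comparing character by character (same length = 7):
  Pos 0: 'a' vs 'm' !=
  Pos 1: 'b' vs 'i' !=
  Pos 2: 's' vs 's' =
  Pos 3: 'e' vs 's' !=
  Pos 4: 'n' vs 'i' !=
  Pos 5: 'c' vs 'l' !=
  Pos 6: 'e' vs 'e' =
Hamming distance = 5


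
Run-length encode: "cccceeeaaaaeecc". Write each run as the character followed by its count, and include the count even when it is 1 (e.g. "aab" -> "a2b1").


String: "cccceeeaaaaeecc"
Scanning for consecutive runs:
  'c' x 4
  'e' x 3
  'a' x 4
  'e' x 2
  'c' x 2
RLE = "c4e3a4e2c2"


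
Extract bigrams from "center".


Word: "center" (length 6)
Number of bigrams = 6 - 2 + 1 = 5
  Position 0: "ce"
  Position 1: "en"
  Position 2: "nt"
  Position 3: "te"
  Position 4: "er"
Bigrams = "ce", "en", "nt", "te", "er"


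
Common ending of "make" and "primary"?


Word 1: "make"
Word 2: "primary"
Comparing from end:
  Pos -1: 'e' != 'y' (stop)
LCS = "" (length 0)


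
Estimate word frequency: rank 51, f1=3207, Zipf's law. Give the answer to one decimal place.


Zipf's law: f(r) = f(1) / r
f(1) = 3207
f(51) = 3207 / 51
= 62.9 occurrences


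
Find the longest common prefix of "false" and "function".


Word 1: "false"
Word 2: "function"
Comparing from start:
  Pos 0: 'f' == 'f'
  Pos 1: 'a' != 'u' (stop)
LCP = "f" (length 1)


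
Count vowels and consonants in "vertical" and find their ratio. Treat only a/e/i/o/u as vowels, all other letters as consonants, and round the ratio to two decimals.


Word: "vertical"
Vowels (a,e,i,o,u): 3
Consonants: 5
Ratio = 3/5
= 0.60


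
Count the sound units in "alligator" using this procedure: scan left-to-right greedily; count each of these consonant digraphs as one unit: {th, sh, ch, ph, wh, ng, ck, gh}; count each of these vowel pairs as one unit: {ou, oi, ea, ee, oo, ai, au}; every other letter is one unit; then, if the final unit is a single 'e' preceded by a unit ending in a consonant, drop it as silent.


Word: "alligator" (9 letters)
Left-to-right scan:
  (1) 'a' (letter)
  (2) 'l' (letter)
  (3) 'l' (letter)
  (4) 'i' (letter)
  (5) 'g' (letter)
  (6) 'a' (letter)
  (7) 't' (letter)
  (8) 'o' (letter)
  (9) 'r' (letter)
Units from scan: 9
Sound units = 9 units


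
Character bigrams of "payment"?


Word: "payment" (length 7)
Number of bigrams = 7 - 2 + 1 = 6
  Position 0: "pa"
  Position 1: "ay"
  Position 2: "ym"
  Position 3: "me"
  Position 4: "en"
  Position 5: "nt"
Bigrams = "pa", "ay", "ym", "me", "en", "nt"


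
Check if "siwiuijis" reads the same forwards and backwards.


Word: "siwiuijis"
Reversed: "sijiuiwis"
Forward == Backward? siwiuijis != sijiuiwis
Palindrome = No


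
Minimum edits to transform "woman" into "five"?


Word 1: "woman" (length 5)
Word 2: "five" (length 4)
One optimal edit sequence (insert/delete/substitute each cost 1):
  1. delete 'w'  (+1)
  2. substitute 'o' -> 'f'  (+1)
  3. substitute 'm' -> 'i'  (+1)
  4. substitute 'a' -> 'v'  (+1)
  5. substitute 'n' -> 'e'  (+1)
Total edit operations: 5
Edit distance = 5


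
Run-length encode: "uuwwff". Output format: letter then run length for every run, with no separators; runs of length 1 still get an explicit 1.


String: "uuwwff"
Scanning for consecutive runs:
  'u' x 2
  'w' x 2
  'f' x 2
RLE = "u2w2f2"


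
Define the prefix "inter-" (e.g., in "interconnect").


Prefix: inter-
Example: interconnect (inter- + connect)
Meaning = between


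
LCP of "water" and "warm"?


Word 1: "water"
Word 2: "warm"
Comparing from start:
  Pos 0: 'w' == 'w'
  Pos 1: 'a' == 'a'
  Pos 2: 't' != 'r' (stop)
LCP = "wa" (length 2)


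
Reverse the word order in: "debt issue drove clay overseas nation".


Original: "debt issue drove clay overseas nation"
Words (1..n): debt | issue | drove | clay | overseas | nation
Reversed (n..1): nation | overseas | clay | drove | issue | debt
Result = "nation overseas clay drove issue debt"


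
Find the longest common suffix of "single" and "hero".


Word 1: "single"
Word 2: "hero"
Comparing from end:
  Pos -1: 'e' != 'o' (stop)
LCS = "" (length 0)


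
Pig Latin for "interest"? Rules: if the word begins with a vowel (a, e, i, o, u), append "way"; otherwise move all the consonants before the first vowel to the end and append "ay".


Word: "interest"
Starts with vowel → add 'way'
Pig Latin = "interestway"


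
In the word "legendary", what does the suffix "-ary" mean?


Suffix: -ary
As in: legendary -> legend + -ary
Meaning = relating to


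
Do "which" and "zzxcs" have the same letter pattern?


Pattern of "which": [0, 1, 2, 3, 1]
Pattern of "zzxcs": [0, 0, 1, 2, 3]
Patterns do not match
Same pattern = No


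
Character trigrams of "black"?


Word: "black" (length 5)
Number of trigrams = 5 - 3 + 1 = 3
  Position 0: "bla"
  Position 1: "lac"
  Position 2: "ack"
Trigrams = "bla", "lac", "ack"


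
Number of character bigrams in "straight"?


Word: "straight" (length 8)
Number of 2-grams = length - 2 + 1 = 8 - 2 + 1
= 7


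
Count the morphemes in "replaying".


Word: "replaying"
Morphemes: re- + play + -ing
Each morpheme carries meaning
= 3 morphemes


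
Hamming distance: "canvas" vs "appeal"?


Comparing character by character (same length = 6):
  Pos 0: 'c' vs 'a' !=
  Pos 1: 'a' vs 'p' !=
  Pos 2: 'n' vs 'p' !=
  Pos 3: 'v' vs 'e' !=
  Pos 4: 'a' vs 'a' =
  Pos 5: 's' vs 'l' !=
Hamming distance = 5


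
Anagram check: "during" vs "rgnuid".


Word 1: "during" → sorted: dginru
Word 2: "rgnuid" → sorted: dginru
Same letters? dginru == dginru
Anagram = Yes


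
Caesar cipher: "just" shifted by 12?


Word: "just"
Shift: 12
Each letter → (letter + shift) mod 26:
  'j' (9) + 12 = 21 → 'v'
  'u' (20) + 12 = 6 → 'g'
  's' (18) + 12 = 4 → 'e'
  't' (19) + 12 = 5 → 'f'
Result = "vgef"


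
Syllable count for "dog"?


Word: "dog"
Syllable breakdown: dog
Counting: 1 part
= 1 syllable


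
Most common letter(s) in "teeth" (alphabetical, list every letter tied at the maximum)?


Word: "teeth"
Letter counts:
  'e': 2
  'h': 1
  't': 2
Maximum count = 2
Most frequent = 'e', 't' (2 times each)


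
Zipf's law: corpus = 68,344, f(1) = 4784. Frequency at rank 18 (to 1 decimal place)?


Zipf's law: f(r) = f(1) / r
f(1) = 4784
f(18) = 4784 / 18
= 265.8 occurrences


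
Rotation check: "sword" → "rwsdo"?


Word: "sword", Candidate: "rwsdo"
Method: check if candidate is substring of word+word
"swordsword" contains "rwsdo"? No
Is rotation = No


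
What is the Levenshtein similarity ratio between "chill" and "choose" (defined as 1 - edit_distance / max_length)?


Word 1: "chill" (length 5)
Word 2: "choose" (length 6)
One optimal edit sequence:
  1. keep 'c'
  2. keep 'h'
  3. insert 'o'  (+1)
  4. substitute 'i' -> 'o'  (+1)
  5. substitute 'l' -> 's'  (+1)
  6. substitute 'l' -> 'e'  (+1)
Edit distance = 4
Max length = max(5, 6) = 6
Similarity = 1 - 4/6
= 0.3333


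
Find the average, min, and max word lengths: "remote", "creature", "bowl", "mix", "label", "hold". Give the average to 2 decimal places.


Lengths: "remote"=6, "creature"=8, "bowl"=4, "mix"=3, "label"=5, "hold"=4
Sum = 30, Count = 6
Average = 30/6 = 5.00
= avg=5.00, min=3, max=8


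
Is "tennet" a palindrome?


Word: "tennet"
Reversed: "tennet"
Forward == Backward? tennet == tennet
Palindrome = Yes


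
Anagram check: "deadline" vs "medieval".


Word 1: "deadline" → sorted: addeeiln
Word 2: "medieval" → sorted: adeeilmv
Same letters? addeeiln != adeeilmv
Anagram = No


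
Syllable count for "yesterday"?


Word: "yesterday"
Syllable breakdown: yes · ter · day
Counting: 3 parts
= 3 syllables


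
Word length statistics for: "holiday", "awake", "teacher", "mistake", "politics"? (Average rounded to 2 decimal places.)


Lengths: "holiday"=7, "awake"=5, "teacher"=7, "mistake"=7, "politics"=8
Sum = 34, Count = 5
Average = 34/5 = 6.80
= avg=6.80, min=5, max=8


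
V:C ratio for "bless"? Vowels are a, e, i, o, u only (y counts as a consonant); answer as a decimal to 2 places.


Word: "bless"
Vowels (a,e,i,o,u): 1
Consonants: 4
Ratio = 1/4
= 0.25


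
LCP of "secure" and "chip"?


Word 1: "secure"
Word 2: "chip"
Comparing from start:
  Pos 0: 's' != 'c' (stop)
LCP = "" (length 0)


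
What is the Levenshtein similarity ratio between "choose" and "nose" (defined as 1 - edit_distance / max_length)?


Word 1: "choose" (length 6)
Word 2: "nose" (length 4)
One optimal edit sequence:
  1. delete 'c'  (+1)
  2. delete 'h'  (+1)
  3. substitute 'o' -> 'n'  (+1)
  4. keep 'o'
  5. keep 's'
  6. keep 'e'
Edit distance = 3
Max length = max(6, 4) = 6
Similarity = 1 - 3/6
= 0.5000


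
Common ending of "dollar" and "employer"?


Word 1: "dollar"
Word 2: "employer"
Comparing from end:
  Pos -1: 'r' == 'r'
  Pos -2: 'a' != 'e' (stop)
LCS = "r" (length 1)


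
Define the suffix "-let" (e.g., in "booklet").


Suffix: -let
Example: booklet = book + -let
Meaning = small


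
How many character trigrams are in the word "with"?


Word: "with" (length 4)
Number of 3-grams = length - 3 + 1 = 4 - 3 + 1
= 2


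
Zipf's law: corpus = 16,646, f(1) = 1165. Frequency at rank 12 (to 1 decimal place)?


Zipf's law: f(r) = f(1) / r
f(1) = 1165
f(12) = 1165 / 12
= 97.1 occurrences


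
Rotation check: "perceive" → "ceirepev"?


Word: "perceive", Candidate: "ceirepev"
Method: check if candidate is substring of word+word
"perceiveperceive" contains "ceirepev"? No
Is rotation = No


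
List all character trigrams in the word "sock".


Word: "sock" (length 4)
Number of trigrams = 4 - 3 + 1 = 2
  Position 0: "soc"
  Position 1: "ock"
Trigrams = "soc", "ock"


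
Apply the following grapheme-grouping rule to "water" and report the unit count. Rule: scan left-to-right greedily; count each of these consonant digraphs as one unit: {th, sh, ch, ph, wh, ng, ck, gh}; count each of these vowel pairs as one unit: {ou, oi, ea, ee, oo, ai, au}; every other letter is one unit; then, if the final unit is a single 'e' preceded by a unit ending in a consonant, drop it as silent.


Word: "water" (5 letters)
Left-to-right scan:
  (1) 'w' (letter)
  (2) 'a' (letter)
  (3) 't' (letter)
  (4) 'e' (letter)
  (5) 'r' (letter)
Units from scan: 5
Sound units = 5 units


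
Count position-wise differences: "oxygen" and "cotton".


Comparing character by character (same length = 6):
  Pos 0: 'o' vs 'c' !=
  Pos 1: 'x' vs 'o' !=
  Pos 2: 'y' vs 't' !=
  Pos 3: 'g' vs 't' !=
  Pos 4: 'e' vs 'o' !=
  Pos 5: 'n' vs 'n' =
Hamming distance = 5


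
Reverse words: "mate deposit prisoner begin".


Original: "mate deposit prisoner begin"
Words (1..n): mate | deposit | prisoner | begin
Reversed (n..1): begin | prisoner | deposit | mate
Result = "begin prisoner deposit mate"


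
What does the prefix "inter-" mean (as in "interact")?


Prefix: inter-
Example: interact = inter- + act
Meaning = between


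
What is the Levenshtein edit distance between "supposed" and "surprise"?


Word 1: "supposed" (length 8)
Word 2: "surprise" (length 8)
One optimal edit sequence (insert/delete/substitute each cost 1):
  1. keep 's'
  2. keep 'u'
  3. insert 'r'  (+1)
  4. keep 'p'
  5. substitute 'p' -> 'r'  (+1)
  6. substitute 'o' -> 'i'  (+1)
  7. keep 's'
  8. keep 'e'
  9. delete 'd'  (+1)
Total edit operations: 4
Edit distance = 4


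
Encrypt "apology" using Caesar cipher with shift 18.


Word: "apology"
Shift: 18
Each letter → (letter + shift) mod 26:
  'a' (0) + 18 = 18 → 's'
  'p' (15) + 18 = 7 → 'h'
  'o' (14) + 18 = 6 → 'g'
  'l' (11) + 18 = 3 → 'd'
  'o' (14) + 18 = 6 → 'g'
  'g' (6) + 18 = 24 → 'y'
  'y' (24) + 18 = 16 → 'q'
Result = "shgdgyq"


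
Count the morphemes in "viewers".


Word: "viewers"
Morphemes: view / -er / -s
Each morpheme carries meaning
= 3 morphemes


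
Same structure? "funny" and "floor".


Pattern of "funny": [0, 1, 2, 2, 3]
Pattern of "floor": [0, 1, 2, 2, 3]
Patterns match
Same pattern = Yes


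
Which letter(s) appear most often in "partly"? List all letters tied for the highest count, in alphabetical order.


Word: "partly"
Letter counts:
  'a': 1
  'l': 1
  'p': 1
  'r': 1
  't': 1
  'y': 1
Maximum count = 1
Most frequent = 'a', 'l', 'p', 'r', 't', 'y' (1 time each)


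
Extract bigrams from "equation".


Word: "equation" (length 8)
Number of bigrams = 8 - 2 + 1 = 7
  Position 0: "eq"
  Position 1: "qu"
  Position 2: "ua"
  Position 3: "at"
  Position 4: "ti"
  Position 5: "io"
  Position 6: "on"
Bigrams = "eq", "qu", "ua", "at", "ti", "io", "on"


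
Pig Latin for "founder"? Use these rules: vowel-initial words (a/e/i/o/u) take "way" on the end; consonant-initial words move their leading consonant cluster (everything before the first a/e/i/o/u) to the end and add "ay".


Word: "founder"
Starts with consonant(s) → move to end, add 'ay'
Consonant cluster: "f"
Pig Latin = "ounderfay"


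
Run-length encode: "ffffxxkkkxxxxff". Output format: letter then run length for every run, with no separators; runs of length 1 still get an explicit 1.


String: "ffffxxkkkxxxxff"
Scanning for consecutive runs:
  'f' x 4
  'x' x 2
  'k' x 3
  'x' x 4
  'f' x 2
RLE = "f4x2k3x4f2"


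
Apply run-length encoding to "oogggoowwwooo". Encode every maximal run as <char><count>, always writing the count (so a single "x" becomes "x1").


String: "oogggoowwwooo"
Scanning for consecutive runs:
  'o' x 2
  'g' x 3
  'o' x 2
  'w' x 3
  'o' x 3
RLE = "o2g3o2w3o3"


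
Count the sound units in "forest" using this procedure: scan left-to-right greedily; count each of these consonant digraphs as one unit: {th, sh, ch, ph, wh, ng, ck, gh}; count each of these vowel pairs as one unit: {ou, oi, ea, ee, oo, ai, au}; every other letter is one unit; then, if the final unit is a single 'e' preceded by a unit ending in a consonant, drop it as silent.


Word: "forest" (6 letters)
Left-to-right scan:
  (1) 'f' (letter)
  (2) 'o' (letter)
  (3) 'r' (letter)
  (4) 'e' (letter)
  (5) 's' (letter)
  (6) 't' (letter)
Units from scan: 6
Sound units = 6 units


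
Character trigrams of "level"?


Word: "level" (length 5)
Number of trigrams = 5 - 3 + 1 = 3
  Position 0: "lev"
  Position 1: "eve"
  Position 2: "vel"
Trigrams = "lev", "eve", "vel"


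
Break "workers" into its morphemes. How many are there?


Word: "workers"
Morphemes: work + -er + -s
Each morpheme carries meaning
= 3 morphemes


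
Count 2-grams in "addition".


Word: "addition" (length 8)
Number of 2-grams = length - 2 + 1 = 8 - 2 + 1
= 7


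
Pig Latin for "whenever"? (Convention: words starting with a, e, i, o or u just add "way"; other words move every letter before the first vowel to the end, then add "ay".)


Word: "whenever"
Starts with consonant(s) → move to end, add 'ay'
Consonant cluster: "wh"
Pig Latin = "eneverwhay"


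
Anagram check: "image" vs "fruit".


Word 1: "image" → sorted: aegim
Word 2: "fruit" → sorted: firtu
Same letters? aegim != firtu
Anagram = No


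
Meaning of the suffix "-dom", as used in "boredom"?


Suffix: -dom
Example: boredom (bore + -dom)
Meaning = state / realm


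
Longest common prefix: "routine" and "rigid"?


Word 1: "routine"
Word 2: "rigid"
Comparing from start:
  Pos 0: 'r' == 'r'
  Pos 1: 'o' != 'i' (stop)
LCP = "r" (length 1)


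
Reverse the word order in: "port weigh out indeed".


Original: "port weigh out indeed"
Words (1..n): port | weigh | out | indeed
Reversed (n..1): indeed | out | weigh | port
Result = "indeed out weigh port"


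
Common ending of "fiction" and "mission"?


Word 1: "fiction"
Word 2: "mission"
Comparing from end:
  Pos -1: 'n' == 'n'
  Pos -2: 'o' == 'o'
  Pos -3: 'i' == 'i'
  Pos -4: 't' != 's' (stop)
LCS = "ion" (length 3)


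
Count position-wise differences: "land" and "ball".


Comparing character by character (same length = 4):
  Pos 0: 'l' vs 'b' !=
  Pos 1: 'a' vs 'a' =
  Pos 2: 'n' vs 'l' !=
  Pos 3: 'd' vs 'l' !=
Hamming distance = 3


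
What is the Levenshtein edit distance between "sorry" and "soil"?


Word 1: "sorry" (length 5)
Word 2: "soil" (length 4)
One optimal edit sequence (insert/delete/substitute each cost 1):
  1. keep 's'
  2. keep 'o'
  3. delete 'r'  (+1)
  4. substitute 'r' -> 'i'  (+1)
  5. substitute 'y' -> 'l'  (+1)
Total edit operations: 3
Edit distance = 3


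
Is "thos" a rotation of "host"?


Word: "host", Candidate: "thos"
Method: check if candidate is substring of word+word
"hosthost" contains "thos"? Yes
Is rotation = Yes


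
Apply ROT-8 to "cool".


Word: "cool"
Shift: 8
Each letter → (letter + shift) mod 26:
  'c' (2) + 8 = 10 → 'k'
  'o' (14) + 8 = 22 → 'w'
  'o' (14) + 8 = 22 → 'w'
  'l' (11) + 8 = 19 → 't'
Result = "kwwt"


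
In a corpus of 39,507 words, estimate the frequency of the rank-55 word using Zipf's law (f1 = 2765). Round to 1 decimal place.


Zipf's law: f(r) = f(1) / r
f(1) = 2765
f(55) = 2765 / 55
= 50.3 occurrences


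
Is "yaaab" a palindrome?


Word: "yaaab"
Reversed: "baaay"
Forward == Backward? yaaab != baaay
Palindrome = No


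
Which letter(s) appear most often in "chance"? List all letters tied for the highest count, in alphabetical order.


Word: "chance"
Letter counts:
  'a': 1
  'c': 2
  'e': 1
  'h': 1
  'n': 1
Maximum count = 2
Most frequent = 'c' (2 times each)


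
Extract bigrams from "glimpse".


Word: "glimpse" (length 7)
Number of bigrams = 7 - 2 + 1 = 6
  Position 0: "gl"
  Position 1: "li"
  Position 2: "im"
  Position 3: "mp"
  Position 4: "ps"
  Position 5: "se"
Bigrams = "gl", "li", "im", "mp", "ps", "se"


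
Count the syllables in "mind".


Word: "mind"
Syllable breakdown: mind
Counting: 1 part
= 1 syllable


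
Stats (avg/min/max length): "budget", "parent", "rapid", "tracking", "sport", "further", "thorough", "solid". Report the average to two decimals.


Lengths: "budget"=6, "parent"=6, "rapid"=5, "tracking"=8, "sport"=5, "further"=7, "thorough"=8, "solid"=5
Sum = 50, Count = 8
Average = 50/8 = 6.25
= avg=6.25, min=5, max=8


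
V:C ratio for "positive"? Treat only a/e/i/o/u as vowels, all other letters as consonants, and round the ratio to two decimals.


Word: "positive"
Vowels (a,e,i,o,u): 4
Consonants: 4
Ratio = 4/4
= 1.00


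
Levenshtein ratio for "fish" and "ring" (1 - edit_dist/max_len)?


Word 1: "fish" (length 4)
Word 2: "ring" (length 4)
One optimal edit sequence:
  1. substitute 'f' -> 'r'  (+1)
  2. keep 'i'
  3. substitute 's' -> 'n'  (+1)
  4. substitute 'h' -> 'g'  (+1)
Edit distance = 3
Max length = max(4, 4) = 4
Similarity = 1 - 3/4
= 0.2500


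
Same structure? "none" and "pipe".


Pattern of "none": [0, 1, 0, 2]
Pattern of "pipe": [0, 1, 0, 2]
Patterns match
Same pattern = Yes


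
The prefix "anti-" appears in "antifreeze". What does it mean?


Prefix: anti-
Example: antifreeze = anti- + freeze
Meaning = against


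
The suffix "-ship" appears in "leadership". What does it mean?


Suffix: -ship
As in: leadership -> leader + -ship
Meaning = state / position


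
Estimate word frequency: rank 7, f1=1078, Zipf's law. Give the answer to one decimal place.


Zipf's law: f(r) = f(1) / r
f(1) = 1078
f(7) = 1078 / 7
= 154.0 occurrences


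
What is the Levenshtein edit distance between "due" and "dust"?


Word 1: "due" (length 3)
Word 2: "dust" (length 4)
One optimal edit sequence (insert/delete/substitute each cost 1):
  1. keep 'd'
  2. keep 'u'
  3. insert 's'  (+1)
  4. substitute 'e' -> 't'  (+1)
Total edit operations: 2
Edit distance = 2


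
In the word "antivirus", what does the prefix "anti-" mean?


Prefix: anti-
Example: antivirus (anti- + virus)
Meaning = against


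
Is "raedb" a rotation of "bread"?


Word: "bread", Candidate: "raedb"
Method: check if candidate is substring of word+word
"breadbread" contains "raedb"? No
Is rotation = No


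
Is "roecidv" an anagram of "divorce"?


Word 1: "divorce" → sorted: cdeiorv
Word 2: "roecidv" → sorted: cdeiorv
Same letters? cdeiorv == cdeiorv
Anagram = Yes


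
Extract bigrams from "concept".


Word: "concept" (length 7)
Number of bigrams = 7 - 2 + 1 = 6
  Position 0: "co"
  Position 1: "on"
  Position 2: "nc"
  Position 3: "ce"
  Position 4: "ep"
  Position 5: "pt"
Bigrams = "co", "on", "nc", "ce", "ep", "pt"


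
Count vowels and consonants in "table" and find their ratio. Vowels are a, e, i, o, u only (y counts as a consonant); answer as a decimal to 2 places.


Word: "table"
Vowels (a,e,i,o,u): 2
Consonants: 3
Ratio = 2/3
= 0.67


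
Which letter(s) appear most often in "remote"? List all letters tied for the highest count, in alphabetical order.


Word: "remote"
Letter counts:
  'e': 2
  'm': 1
  'o': 1
  'r': 1
  't': 1
Maximum count = 2
Most frequent = 'e' (2 times each)


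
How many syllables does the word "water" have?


Word: "water"
Syllable breakdown: wa · ter
Counting: 2 parts
= 2 syllables


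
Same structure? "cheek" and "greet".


Pattern of "cheek": [0, 1, 2, 2, 3]
Pattern of "greet": [0, 1, 2, 2, 3]
Patterns match
Same pattern = Yes


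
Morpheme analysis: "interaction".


Word: "interaction"
Morphemes: inter- | act | -ion
Each morpheme carries meaning
= 3 morphemes


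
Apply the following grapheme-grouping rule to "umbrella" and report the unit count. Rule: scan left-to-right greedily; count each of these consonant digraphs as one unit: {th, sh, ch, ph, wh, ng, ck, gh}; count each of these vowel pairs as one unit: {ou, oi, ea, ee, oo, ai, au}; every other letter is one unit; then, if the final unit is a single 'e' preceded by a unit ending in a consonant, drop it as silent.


Word: "umbrella" (8 letters)
Left-to-right scan:
  (1) 'u' (letter)
  (2) 'm' (letter)
  (3) 'b' (letter)
  (4) 'r' (letter)
  (5) 'e' (letter)
  (6) 'l' (letter)
  (7) 'l' (letter)
  (8) 'a' (letter)
Units from scan: 8
Sound units = 8 units


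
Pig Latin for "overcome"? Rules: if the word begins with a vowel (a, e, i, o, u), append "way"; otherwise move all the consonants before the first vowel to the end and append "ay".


Word: "overcome"
Starts with vowel → add 'way'
Pig Latin = "overcomeway"


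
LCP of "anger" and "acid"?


Word 1: "anger"
Word 2: "acid"
Comparing from start:
  Pos 0: 'a' == 'a'
  Pos 1: 'n' != 'c' (stop)
LCP = "a" (length 1)


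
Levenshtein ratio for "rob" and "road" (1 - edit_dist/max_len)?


Word 1: "rob" (length 3)
Word 2: "road" (length 4)
One optimal edit sequence:
  1. keep 'r'
  2. keep 'o'
  3. insert 'a'  (+1)
  4. substitute 'b' -> 'd'  (+1)
Edit distance = 2
Max length = max(3, 4) = 4
Similarity = 1 - 2/4
= 0.5000


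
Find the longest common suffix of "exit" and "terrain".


Word 1: "exit"
Word 2: "terrain"
Comparing from end:
  Pos -1: 't' != 'n' (stop)
LCS = "" (length 0)


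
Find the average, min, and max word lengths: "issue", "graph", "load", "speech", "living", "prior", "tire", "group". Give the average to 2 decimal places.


Lengths: "issue"=5, "graph"=5, "load"=4, "speech"=6, "living"=6, "prior"=5, "tire"=4, "group"=5
Sum = 40, Count = 8
Average = 40/8 = 5.00
= avg=5.00, min=4, max=6


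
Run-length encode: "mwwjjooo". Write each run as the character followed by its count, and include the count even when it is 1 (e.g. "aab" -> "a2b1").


String: "mwwjjooo"
Scanning for consecutive runs:
  'm' x 1
  'w' x 2
  'j' x 2
  'o' x 3
RLE = "m1w2j2o3"


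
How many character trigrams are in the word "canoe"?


Word: "canoe" (length 5)
Number of 3-grams = length - 3 + 1 = 5 - 3 + 1
= 3


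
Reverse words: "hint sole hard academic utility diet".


Original: "hint sole hard academic utility diet"
Words (1..n): hint | sole | hard | academic | utility | diet
Reversed (n..1): diet | utility | academic | hard | sole | hint
Result = "diet utility academic hard sole hint"


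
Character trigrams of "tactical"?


Word: "tactical" (length 8)
Number of trigrams = 8 - 3 + 1 = 6
  Position 0: "tac"
  Position 1: "act"
  Position 2: "cti"
  Position 3: "tic"
  Position 4: "ica"
  Position 5: "cal"
Trigrams = "tac", "act", "cti", "tic", "ica", "cal"


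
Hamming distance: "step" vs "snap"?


Comparing character by character (same length = 4):
  Pos 0: 's' vs 's' =
  Pos 1: 't' vs 'n' !=
  Pos 2: 'e' vs 'a' !=
  Pos 3: 'p' vs 'p' =
Hamming distance = 2


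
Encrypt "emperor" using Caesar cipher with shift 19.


Word: "emperor"
Shift: 19
Each letter → (letter + shift) mod 26:
  'e' (4) + 19 = 23 → 'x'
  'm' (12) + 19 = 5 → 'f'
  'p' (15) + 19 = 8 → 'i'
  'e' (4) + 19 = 23 → 'x'
  'r' (17) + 19 = 10 → 'k'
  'o' (14) + 19 = 7 → 'h'
  'r' (17) + 19 = 10 → 'k'
Result = "xfixkhk"


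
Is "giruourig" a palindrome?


Word: "giruourig"
Reversed: "giruourig"
Forward == Backward? giruourig == giruourig
Palindrome = Yes


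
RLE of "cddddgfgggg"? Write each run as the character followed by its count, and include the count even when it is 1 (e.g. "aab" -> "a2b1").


String: "cddddgfgggg"
Scanning for consecutive runs:
  'c' x 1
  'd' x 4
  'g' x 1
  'f' x 1
  'g' x 4
RLE = "c1d4g1f1g4"


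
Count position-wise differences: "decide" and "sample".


Comparing character by character (same length = 6):
  Pos 0: 'd' vs 's' !=
  Pos 1: 'e' vs 'a' !=
  Pos 2: 'c' vs 'm' !=
  Pos 3: 'i' vs 'p' !=
  Pos 4: 'd' vs 'l' !=
  Pos 5: 'e' vs 'e' =
Hamming distance = 5


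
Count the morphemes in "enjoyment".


Word: "enjoyment"
Morphemes: en- + joy + -ment
Each morpheme carries meaning
= 3 morphemes


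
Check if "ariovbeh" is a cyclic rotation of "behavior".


Word: "behavior", Candidate: "ariovbeh"
Method: check if candidate is substring of word+word
"behaviorbehavior" contains "ariovbeh"? No
Is rotation = No


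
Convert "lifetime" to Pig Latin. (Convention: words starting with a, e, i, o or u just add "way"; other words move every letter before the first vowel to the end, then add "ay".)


Word: "lifetime"
Starts with consonant(s) → move to end, add 'ay'
Consonant cluster: "l"
Pig Latin = "ifetimelay"


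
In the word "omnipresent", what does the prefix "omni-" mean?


Prefix: omni-
As in: omnipresent -> omni- + present
Meaning = all


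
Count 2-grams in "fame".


Word: "fame" (length 4)
Number of 2-grams = length - 2 + 1 = 4 - 2 + 1
= 3


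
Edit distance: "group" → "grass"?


Word 1: "group" (length 5)
Word 2: "grass" (length 5)
One optimal edit sequence (insert/delete/substitute each cost 1):
  1. keep 'g'
  2. keep 'r'
  3. substitute 'o' -> 'a'  (+1)
  4. substitute 'u' -> 's'  (+1)
  5. substitute 'p' -> 's'  (+1)
Total edit operations: 3
Edit distance = 3


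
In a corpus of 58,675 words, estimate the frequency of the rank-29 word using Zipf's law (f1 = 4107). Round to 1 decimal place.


Zipf's law: f(r) = f(1) / r
f(1) = 4107
f(29) = 4107 / 29
= 141.6 occurrences


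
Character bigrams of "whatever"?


Word: "whatever" (length 8)
Number of bigrams = 8 - 2 + 1 = 7
  Position 0: "wh"
  Position 1: "ha"
  Position 2: "at"
  Position 3: "te"
  Position 4: "ev"
  Position 5: "ve"
  Position 6: "er"
Bigrams = "wh", "ha", "at", "te", "ev", "ve", "er"


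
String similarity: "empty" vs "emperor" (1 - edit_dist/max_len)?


Word 1: "empty" (length 5)
Word 2: "emperor" (length 7)
One optimal edit sequence:
  1. keep 'e'
  2. keep 'm'
  3. keep 'p'
  4. insert 'e'  (+1)
  5. insert 'r'  (+1)
  6. substitute 't' -> 'o'  (+1)
  7. substitute 'y' -> 'r'  (+1)
Edit distance = 4
Max length = max(5, 7) = 7
Similarity = 1 - 4/7
= 0.4286


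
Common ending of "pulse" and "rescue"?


Word 1: "pulse"
Word 2: "rescue"
Comparing from end:
  Pos -1: 'e' == 'e'
  Pos -2: 's' != 'u' (stop)
LCS = "e" (length 1)


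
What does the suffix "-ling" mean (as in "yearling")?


Suffix: -ling
As in: yearling -> year + -ling
Meaning = small / young


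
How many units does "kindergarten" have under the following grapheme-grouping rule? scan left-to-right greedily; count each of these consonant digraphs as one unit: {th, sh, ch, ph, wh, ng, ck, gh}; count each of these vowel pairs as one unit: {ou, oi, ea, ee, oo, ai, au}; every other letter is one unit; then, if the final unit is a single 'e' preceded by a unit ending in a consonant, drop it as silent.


Word: "kindergarten" (12 letters)
Left-to-right scan:
  (1) 'k' (letter)
  (2) 'i' (letter)
  (3) 'n' (letter)
  (4) 'd' (letter)
  (5) 'e' (letter)
  (6) 'r' (letter)
  (7) 'g' (letter)
  (8) 'a' (letter)
  (9) 'r' (letter)
  (10) 't' (letter)
  (11) 'e' (letter)
  (12) 'n' (letter)
Units from scan: 12
Sound units = 12 units


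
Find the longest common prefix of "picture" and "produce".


Word 1: "picture"
Word 2: "produce"
Comparing from start:
  Pos 0: 'p' == 'p'
  Pos 1: 'i' != 'r' (stop)
LCP = "p" (length 1)


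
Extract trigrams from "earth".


Word: "earth" (length 5)
Number of trigrams = 5 - 3 + 1 = 3
  Position 0: "ear"
  Position 1: "art"
  Position 2: "rth"
Trigrams = "ear", "art", "rth"


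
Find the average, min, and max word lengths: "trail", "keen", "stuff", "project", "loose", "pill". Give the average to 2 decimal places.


Lengths: "trail"=5, "keen"=4, "stuff"=5, "project"=7, "loose"=5, "pill"=4
Sum = 30, Count = 6
Average = 30/6 = 5.00
= avg=5.00, min=4, max=7


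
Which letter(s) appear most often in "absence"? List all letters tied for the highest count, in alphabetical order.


Word: "absence"
Letter counts:
  'a': 1
  'b': 1
  'c': 1
  'e': 2
  'n': 1
  's': 1
Maximum count = 2
Most frequent = 'e' (2 times each)


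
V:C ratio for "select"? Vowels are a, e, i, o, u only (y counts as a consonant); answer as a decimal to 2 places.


Word: "select"
Vowels (a,e,i,o,u): 2
Consonants: 4
Ratio = 2/4
= 0.50


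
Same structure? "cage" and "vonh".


Pattern of "cage": [0, 1, 2, 3]
Pattern of "vonh": [0, 1, 2, 3]
Patterns match
Same pattern = Yes
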